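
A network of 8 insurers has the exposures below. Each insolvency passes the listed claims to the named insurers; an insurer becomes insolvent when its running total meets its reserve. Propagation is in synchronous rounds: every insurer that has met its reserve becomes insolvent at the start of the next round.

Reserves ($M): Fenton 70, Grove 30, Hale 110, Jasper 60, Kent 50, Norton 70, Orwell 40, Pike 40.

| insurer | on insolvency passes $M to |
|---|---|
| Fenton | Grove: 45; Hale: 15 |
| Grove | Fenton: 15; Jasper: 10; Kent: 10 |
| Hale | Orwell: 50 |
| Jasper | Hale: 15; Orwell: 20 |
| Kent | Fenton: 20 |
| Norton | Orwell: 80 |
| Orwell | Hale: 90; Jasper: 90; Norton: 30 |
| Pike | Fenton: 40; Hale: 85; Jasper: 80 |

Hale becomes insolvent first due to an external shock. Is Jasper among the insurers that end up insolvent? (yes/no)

Round 1 — Hale becomes insolvent (initial).
  Orwell: +50 → 50 ≥ 40
Round 2 — Orwell becomes insolvent.
  Jasper: +90 → 90 ≥ 60
  Norton: +30 → 30 < 70
Round 3 — Jasper becomes insolvent.
No further insolvencies.

yes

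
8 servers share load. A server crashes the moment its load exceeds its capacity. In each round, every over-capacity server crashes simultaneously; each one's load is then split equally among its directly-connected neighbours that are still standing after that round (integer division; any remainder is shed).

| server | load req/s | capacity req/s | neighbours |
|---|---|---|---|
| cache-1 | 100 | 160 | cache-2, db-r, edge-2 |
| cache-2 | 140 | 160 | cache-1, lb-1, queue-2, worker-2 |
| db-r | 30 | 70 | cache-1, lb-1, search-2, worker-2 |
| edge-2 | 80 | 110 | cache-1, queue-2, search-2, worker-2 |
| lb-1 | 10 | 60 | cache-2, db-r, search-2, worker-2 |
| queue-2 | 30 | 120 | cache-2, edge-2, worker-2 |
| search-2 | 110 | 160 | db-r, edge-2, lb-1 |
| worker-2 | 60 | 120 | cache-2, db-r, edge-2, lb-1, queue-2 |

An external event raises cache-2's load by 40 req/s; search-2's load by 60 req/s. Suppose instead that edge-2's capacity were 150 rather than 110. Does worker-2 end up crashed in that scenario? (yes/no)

With edge-2's capacity at 150:
Round 1 — cache-2 at 180 > 160; search-2 at 170 > 160. cache-2, search-2 crash.
  cache-2 sheds 180 req/s to cache-1, lb-1, queue-2, worker-2: 45 each.
    cache-1: 100+45 = 145 ≤ 160
    lb-1: 10+45 = 55 ≤ 60
    queue-2: 30+45 = 75 ≤ 120
    worker-2: 60+45 = 105 ≤ 120
  search-2 sheds 170 req/s to db-r, edge-2, lb-1: 56 each (2 lost).
    db-r: 30+56 = 86 > 70
    edge-2: 80+56 = 136 ≤ 150
    lb-1: 55+56 = 111 > 60
Round 2 — db-r, lb-1 crash.
  db-r sheds 86 req/s to cache-1, worker-2: 43 each.
    cache-1: 145+43 = 188 > 160
    worker-2: 105+43 = 148 > 120
  lb-1 sheds 111 req/s to worker-2: 111 each.
    worker-2: 148+111 = 259 > 120
Round 3 — cache-1, worker-2 crash.
  cache-1 sheds 188 req/s to edge-2: 188 each.
    edge-2: 136+188 = 324 > 150
  worker-2 sheds 259 req/s to edge-2, queue-2: 129 each (1 lost).
    edge-2: 324+129 = 453 > 150
    queue-2: 75+129 = 204 > 120
Round 4 — edge-2, queue-2 crash.
  edge-2 sheds 453 req/s: no online neighbours, lost.
  queue-2 sheds 204 req/s: no online neighbours, lost.
No further crashes.

yes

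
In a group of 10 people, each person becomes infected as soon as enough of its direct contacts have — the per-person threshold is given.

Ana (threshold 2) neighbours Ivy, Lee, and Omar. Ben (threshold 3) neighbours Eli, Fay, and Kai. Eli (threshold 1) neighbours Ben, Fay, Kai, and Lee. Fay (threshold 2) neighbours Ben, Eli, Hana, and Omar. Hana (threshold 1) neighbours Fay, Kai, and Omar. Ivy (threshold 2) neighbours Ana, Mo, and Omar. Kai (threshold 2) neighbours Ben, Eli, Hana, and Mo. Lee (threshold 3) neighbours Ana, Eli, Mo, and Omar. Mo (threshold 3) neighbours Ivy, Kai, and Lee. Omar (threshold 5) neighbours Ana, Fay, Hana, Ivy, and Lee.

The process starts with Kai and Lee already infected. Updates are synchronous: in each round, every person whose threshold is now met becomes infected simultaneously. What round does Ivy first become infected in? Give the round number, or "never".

never

Round 1 — Kai, Lee become infected (initial).
Round 2 — checking thresholds:
  Ana: 1 of 3 neighbours < 2, holds.
  Ben: 1 of 3 neighbours < 3, holds.
  Eli: 2 of 4 neighbours ≥ 1, becomes infected.
  Hana: 1 of 3 neighbours ≥ 1, becomes infected.
  Mo: 2 of 3 neighbours < 3, holds.
  Omar: 1 of 5 neighbours < 5, holds.
Round 3 — checking thresholds:
  Ana: 1 of 3 neighbours < 2, holds.
  Ben: 2 of 3 neighbours < 3, holds.
  Fay: 2 of 4 neighbours ≥ 2, becomes infected.
  Mo: 2 of 3 neighbours < 3, holds.
  Omar: 2 of 5 neighbours < 5, holds.
Round 4 — checking thresholds:
  Ana: 1 of 3 neighbours < 2, holds.
  Ben: 3 of 3 neighbours ≥ 3, becomes infected.
  Mo: 2 of 3 neighbours < 3, holds.
  Omar: 3 of 5 neighbours < 5, holds.
Round 5 — no new infections; cascade stops.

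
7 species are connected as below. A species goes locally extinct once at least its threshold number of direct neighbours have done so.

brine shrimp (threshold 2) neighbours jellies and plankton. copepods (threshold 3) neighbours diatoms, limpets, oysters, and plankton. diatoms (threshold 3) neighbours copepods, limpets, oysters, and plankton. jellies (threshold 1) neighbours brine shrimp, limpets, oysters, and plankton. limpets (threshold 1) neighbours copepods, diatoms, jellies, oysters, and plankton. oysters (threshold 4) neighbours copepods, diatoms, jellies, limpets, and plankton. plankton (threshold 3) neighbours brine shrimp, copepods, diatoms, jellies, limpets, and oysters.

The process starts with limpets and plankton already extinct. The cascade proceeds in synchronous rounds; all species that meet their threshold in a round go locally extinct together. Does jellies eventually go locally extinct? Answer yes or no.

yes

Round 1 — limpets, plankton go locally extinct (initial).
Round 2 — checking thresholds:
  brine shrimp: 1 of 2 neighbours < 2, not yet.
  copepods: 2 of 4 neighbours < 3, not yet.
  diatoms: 2 of 4 neighbours < 3, not yet.
  jellies: 2 of 4 neighbours ≥ 1, goes locally extinct.
  oysters: 2 of 5 neighbours < 4, not yet.
Round 3 — checking thresholds:
  brine shrimp: 2 of 2 neighbours ≥ 2, goes locally extinct.
  copepods: 2 of 4 neighbours < 3, not yet.
  diatoms: 2 of 4 neighbours < 3, not yet.
  oysters: 3 of 5 neighbours < 4, not yet.
Round 4 — no new extinctions; cascade stops.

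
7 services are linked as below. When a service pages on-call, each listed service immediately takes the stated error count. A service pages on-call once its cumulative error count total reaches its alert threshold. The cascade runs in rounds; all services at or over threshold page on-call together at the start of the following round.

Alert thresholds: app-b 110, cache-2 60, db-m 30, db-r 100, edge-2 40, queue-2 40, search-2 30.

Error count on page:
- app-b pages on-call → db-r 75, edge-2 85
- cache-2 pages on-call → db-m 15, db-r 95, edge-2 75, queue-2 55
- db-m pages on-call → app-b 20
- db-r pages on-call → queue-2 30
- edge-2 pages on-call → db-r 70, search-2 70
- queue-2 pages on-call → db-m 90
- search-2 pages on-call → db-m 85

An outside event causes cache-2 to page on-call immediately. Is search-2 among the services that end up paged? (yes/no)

Round 1 — cache-2 pages on-call (initial).
  db-m: +15 → 15 < 30
  db-r: +95 → 95 < 100
  edge-2: +75 → 75 ≥ 40
  queue-2: +55 → 55 ≥ 40
Round 2 — edge-2, queue-2 page on-call.
  db-m: +90 → 105 ≥ 30
  db-r: +70 → 165 ≥ 100
  search-2: +70 → 70 ≥ 30
Round 3 — db-m, db-r, search-2 page on-call.
  app-b: +20 → 20 < 110
No further pages.

yes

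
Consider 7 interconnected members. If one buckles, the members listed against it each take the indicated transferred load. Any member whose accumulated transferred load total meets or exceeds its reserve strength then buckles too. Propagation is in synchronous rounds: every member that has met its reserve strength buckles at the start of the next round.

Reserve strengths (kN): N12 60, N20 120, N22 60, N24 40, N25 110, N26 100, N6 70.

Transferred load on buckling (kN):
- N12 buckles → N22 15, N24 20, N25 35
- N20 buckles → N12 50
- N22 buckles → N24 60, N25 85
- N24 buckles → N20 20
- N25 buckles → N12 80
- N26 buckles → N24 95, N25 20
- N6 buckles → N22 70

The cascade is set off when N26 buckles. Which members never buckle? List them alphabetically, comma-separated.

Round 1 — N26 buckles (initial).
  N24: +95 → 95 ≥ 40
  N25: +20 → 20 < 110
Round 2 — N24 buckles.
  N20: +20 → 20 < 120
No further bucklings.

N12, N20, N22, N25, N6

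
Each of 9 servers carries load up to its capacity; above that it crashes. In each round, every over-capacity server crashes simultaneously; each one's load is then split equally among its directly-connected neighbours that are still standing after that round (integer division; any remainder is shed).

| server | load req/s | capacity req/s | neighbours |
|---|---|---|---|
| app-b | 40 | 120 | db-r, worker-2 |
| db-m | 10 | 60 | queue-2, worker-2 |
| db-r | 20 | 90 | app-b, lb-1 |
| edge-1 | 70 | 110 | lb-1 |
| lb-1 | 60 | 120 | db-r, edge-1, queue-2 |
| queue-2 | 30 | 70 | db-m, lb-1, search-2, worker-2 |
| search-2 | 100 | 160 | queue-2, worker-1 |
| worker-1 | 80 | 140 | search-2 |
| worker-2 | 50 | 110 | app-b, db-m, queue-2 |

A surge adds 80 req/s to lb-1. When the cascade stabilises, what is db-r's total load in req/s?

66

Round 1 — lb-1 at 140 > 120. lb-1 crashes.
  lb-1 sheds 140 req/s to db-r, edge-1, queue-2: 46 each (2 lost).
    db-r: 20+46 = 66 ≤ 90
    edge-1: 70+46 = 116 > 110
    queue-2: 30+46 = 76 > 70
Round 2 — edge-1, queue-2 crash.
  edge-1 sheds 116 req/s: no online neighbours, lost.
  queue-2 sheds 76 req/s to db-m, search-2, worker-2: 25 each (1 lost).
    db-m: 10+25 = 35 ≤ 60
    search-2: 100+25 = 125 ≤ 160
    worker-2: 50+25 = 75 ≤ 110
No further crashes.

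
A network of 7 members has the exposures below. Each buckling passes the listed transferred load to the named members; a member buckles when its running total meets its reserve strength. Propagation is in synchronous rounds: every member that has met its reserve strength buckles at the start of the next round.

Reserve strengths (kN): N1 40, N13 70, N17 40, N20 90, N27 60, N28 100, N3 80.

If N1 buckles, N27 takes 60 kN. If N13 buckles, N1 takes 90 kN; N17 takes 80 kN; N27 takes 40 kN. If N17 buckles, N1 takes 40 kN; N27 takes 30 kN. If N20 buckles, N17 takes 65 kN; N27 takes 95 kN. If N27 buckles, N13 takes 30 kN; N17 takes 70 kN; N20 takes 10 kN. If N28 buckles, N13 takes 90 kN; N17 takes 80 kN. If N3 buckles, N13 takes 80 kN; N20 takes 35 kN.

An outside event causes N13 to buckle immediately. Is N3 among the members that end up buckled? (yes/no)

Round 1 — N13 buckles (initial).
  N1: +90 → 90 ≥ 40
  N17: +80 → 80 ≥ 40
  N27: +40 → 40 < 60
Round 2 — N1, N17 buckle.
  N27: +60+30 → 130 ≥ 60
Round 3 — N27 buckles.
  N20: +10 → 10 < 90
No further bucklings.

no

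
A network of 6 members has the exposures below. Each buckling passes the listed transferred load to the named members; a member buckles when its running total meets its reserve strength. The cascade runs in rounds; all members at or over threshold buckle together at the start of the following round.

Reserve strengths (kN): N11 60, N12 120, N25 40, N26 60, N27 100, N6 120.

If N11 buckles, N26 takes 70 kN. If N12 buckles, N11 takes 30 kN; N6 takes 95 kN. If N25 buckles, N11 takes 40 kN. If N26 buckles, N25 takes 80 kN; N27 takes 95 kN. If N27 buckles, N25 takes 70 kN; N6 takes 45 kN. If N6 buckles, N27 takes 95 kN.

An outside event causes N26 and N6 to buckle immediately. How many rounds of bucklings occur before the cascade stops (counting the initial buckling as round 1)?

2

Round 1 — N26, N6 buckle (initial).
  N25: +80 → 80 ≥ 40
  N27: +95+95 → 190 ≥ 100
Round 2 — N25, N27 buckle.
  N11: +40 → 40 < 60
No further bucklings.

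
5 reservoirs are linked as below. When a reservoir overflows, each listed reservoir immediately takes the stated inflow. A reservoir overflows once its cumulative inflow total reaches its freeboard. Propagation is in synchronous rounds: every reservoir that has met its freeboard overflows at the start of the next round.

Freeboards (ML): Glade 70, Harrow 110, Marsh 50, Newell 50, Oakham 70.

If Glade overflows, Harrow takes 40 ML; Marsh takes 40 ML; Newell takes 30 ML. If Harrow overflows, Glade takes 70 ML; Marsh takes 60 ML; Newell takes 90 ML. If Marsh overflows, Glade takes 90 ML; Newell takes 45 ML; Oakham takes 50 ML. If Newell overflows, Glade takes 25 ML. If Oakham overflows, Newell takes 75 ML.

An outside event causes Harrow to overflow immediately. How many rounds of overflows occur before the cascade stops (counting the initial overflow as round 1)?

2

Round 1 — Harrow overflows (initial).
  Glade: +70 → 70 ≥ 70
  Marsh: +60 → 60 ≥ 50
  Newell: +90 → 90 ≥ 50
Round 2 — Glade, Marsh, Newell overflow.
  Oakham: +50 → 50 < 70
No further overflows.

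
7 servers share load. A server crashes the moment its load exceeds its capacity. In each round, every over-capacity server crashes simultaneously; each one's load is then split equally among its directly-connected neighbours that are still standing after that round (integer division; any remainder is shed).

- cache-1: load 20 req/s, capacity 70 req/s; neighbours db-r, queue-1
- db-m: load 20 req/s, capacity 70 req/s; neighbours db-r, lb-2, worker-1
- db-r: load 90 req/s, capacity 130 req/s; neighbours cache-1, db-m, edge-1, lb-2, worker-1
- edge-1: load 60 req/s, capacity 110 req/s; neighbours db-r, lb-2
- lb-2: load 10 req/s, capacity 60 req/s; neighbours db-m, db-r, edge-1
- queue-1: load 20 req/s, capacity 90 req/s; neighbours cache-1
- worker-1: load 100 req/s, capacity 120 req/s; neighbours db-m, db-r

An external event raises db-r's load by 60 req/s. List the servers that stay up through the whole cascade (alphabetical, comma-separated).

Round 1 — db-r at 150 > 130. db-r crashes.
  db-r sheds 150 req/s to cache-1, db-m, edge-1, lb-2, worker-1: 30 each.
    cache-1: 20+30 = 50 ≤ 70
    db-m: 20+30 = 50 ≤ 70
    edge-1: 60+30 = 90 ≤ 110
    lb-2: 10+30 = 40 ≤ 60
    worker-1: 100+30 = 130 > 120
Round 2 — worker-1 crashes.
  worker-1 sheds 130 req/s to db-m: 130 each.
    db-m: 50+130 = 180 > 70
Round 3 — db-m crashes.
  db-m sheds 180 req/s to lb-2: 180 each.
    lb-2: 40+180 = 220 > 60
Round 4 — lb-2 crashes.
  lb-2 sheds 220 req/s to edge-1: 220 each.
    edge-1: 90+220 = 310 > 110
Round 5 — edge-1 crashes.
  edge-1 sheds 310 req/s: no online neighbours, lost.
No further crashes.

cache-1, queue-1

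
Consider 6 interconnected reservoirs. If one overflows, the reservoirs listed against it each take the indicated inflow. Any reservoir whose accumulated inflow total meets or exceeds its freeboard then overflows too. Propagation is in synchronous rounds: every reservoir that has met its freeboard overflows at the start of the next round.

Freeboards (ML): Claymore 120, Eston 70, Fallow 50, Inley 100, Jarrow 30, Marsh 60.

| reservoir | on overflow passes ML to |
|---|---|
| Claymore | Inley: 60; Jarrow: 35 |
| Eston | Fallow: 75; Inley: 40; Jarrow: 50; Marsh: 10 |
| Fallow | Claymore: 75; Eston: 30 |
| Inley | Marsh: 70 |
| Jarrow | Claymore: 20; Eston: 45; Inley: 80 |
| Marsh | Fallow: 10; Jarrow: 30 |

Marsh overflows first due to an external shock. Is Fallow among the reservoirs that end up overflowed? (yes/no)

no

Round 1 — Marsh overflows (initial).
  Fallow: +10 → 10 < 50
  Jarrow: +30 → 30 ≥ 30
Round 2 — Jarrow overflows.
  Claymore: +20 → 20 < 120
  Eston: +45 → 45 < 70
  Inley: +80 → 80 < 100
No further overflows.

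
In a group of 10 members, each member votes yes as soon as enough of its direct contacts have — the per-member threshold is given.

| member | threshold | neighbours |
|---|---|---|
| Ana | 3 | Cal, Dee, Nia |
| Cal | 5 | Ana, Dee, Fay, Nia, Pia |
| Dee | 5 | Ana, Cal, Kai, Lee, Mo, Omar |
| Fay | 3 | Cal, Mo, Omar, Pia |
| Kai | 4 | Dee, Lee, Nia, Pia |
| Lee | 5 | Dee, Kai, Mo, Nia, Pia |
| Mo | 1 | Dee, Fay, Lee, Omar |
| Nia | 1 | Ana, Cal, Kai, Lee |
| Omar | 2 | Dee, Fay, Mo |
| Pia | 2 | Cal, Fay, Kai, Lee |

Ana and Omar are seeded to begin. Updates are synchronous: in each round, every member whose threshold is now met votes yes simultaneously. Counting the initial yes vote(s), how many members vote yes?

4

Round 1 — Ana, Omar vote yes (initial).
Round 2 — checking thresholds:
  Cal: 1 of 5 neighbours < 5, holds.
  Dee: 2 of 6 neighbours < 5, holds.
  Fay: 1 of 4 neighbours < 3, holds.
  Mo: 1 of 4 neighbours ≥ 1, votes yes.
  Nia: 1 of 4 neighbours ≥ 1, votes yes.
Round 3 — no new yes votes; cascade stops.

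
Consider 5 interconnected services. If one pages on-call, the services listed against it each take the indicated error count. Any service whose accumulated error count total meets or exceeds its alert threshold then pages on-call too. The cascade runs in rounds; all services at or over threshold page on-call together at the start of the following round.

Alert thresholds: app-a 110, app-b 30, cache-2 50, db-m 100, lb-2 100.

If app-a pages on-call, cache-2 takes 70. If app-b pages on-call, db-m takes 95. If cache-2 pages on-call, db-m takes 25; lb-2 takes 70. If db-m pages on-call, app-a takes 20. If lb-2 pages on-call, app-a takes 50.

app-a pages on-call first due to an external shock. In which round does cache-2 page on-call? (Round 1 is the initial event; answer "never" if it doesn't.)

2

Round 1 — app-a pages on-call (initial).
  cache-2: +70 → 70 ≥ 50
Round 2 — cache-2 pages on-call.
  db-m: +25 → 25 < 100
  lb-2: +70 → 70 < 100
No further pages.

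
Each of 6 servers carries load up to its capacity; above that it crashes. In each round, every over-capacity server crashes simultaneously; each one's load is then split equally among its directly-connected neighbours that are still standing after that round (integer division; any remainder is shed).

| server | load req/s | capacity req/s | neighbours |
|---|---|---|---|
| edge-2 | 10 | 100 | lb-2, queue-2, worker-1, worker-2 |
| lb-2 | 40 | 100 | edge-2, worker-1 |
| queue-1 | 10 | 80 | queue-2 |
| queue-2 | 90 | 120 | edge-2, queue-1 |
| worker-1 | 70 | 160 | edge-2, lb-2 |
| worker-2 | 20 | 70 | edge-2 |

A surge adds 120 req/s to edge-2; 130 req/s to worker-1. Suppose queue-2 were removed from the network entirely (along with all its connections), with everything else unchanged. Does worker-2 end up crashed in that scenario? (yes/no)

yes

With queue-2 removed:
Round 1 — edge-2 at 130 > 100; worker-1 at 200 > 160. edge-2, worker-1 crash.
  edge-2 sheds 130 req/s to lb-2, worker-2: 65 each.
    lb-2: 40+65 = 105 > 100
    worker-2: 20+65 = 85 > 70
  worker-1 sheds 200 req/s to lb-2: 200 each.
    lb-2: 105+200 = 305 > 100
Round 2 — lb-2, worker-2 crash.
  lb-2 sheds 305 req/s: no online neighbours, lost.
  worker-2 sheds 85 req/s: no online neighbours, lost.
No further crashes.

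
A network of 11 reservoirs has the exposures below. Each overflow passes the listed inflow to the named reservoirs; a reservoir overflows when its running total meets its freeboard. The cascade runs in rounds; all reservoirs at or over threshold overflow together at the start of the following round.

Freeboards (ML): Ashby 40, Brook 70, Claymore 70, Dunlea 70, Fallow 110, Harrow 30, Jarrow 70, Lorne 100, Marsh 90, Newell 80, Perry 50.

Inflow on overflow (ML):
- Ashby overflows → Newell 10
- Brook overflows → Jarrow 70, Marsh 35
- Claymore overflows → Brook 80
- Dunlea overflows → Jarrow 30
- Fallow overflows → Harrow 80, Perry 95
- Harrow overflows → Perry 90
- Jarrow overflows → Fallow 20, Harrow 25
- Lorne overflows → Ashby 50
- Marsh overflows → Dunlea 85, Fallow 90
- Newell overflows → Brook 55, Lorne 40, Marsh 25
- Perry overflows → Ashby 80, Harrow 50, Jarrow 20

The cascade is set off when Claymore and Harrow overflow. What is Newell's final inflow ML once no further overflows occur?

Round 1 — Claymore, Harrow overflow (initial).
  Brook: +80 → 80 ≥ 70
  Perry: +90 → 90 ≥ 50
Round 2 — Brook, Perry overflow.
  Ashby: +80 → 80 ≥ 40
  Jarrow: +70+20 → 90 ≥ 70
  Marsh: +35 → 35 < 90
Round 3 — Ashby, Jarrow overflow.
  Fallow: +20 → 20 < 110
  Newell: +10 → 10 < 80
No further overflows.

10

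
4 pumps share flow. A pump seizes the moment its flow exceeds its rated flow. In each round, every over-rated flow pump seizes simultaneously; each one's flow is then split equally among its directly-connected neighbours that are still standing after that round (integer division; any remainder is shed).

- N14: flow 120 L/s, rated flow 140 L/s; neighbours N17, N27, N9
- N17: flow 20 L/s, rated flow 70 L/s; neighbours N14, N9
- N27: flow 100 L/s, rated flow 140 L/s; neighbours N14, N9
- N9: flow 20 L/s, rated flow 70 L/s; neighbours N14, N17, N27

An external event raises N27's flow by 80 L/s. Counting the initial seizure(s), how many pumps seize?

Round 1 — N27 at 180 > 140. N27 seizes.
  N27 sheds 180 L/s to N14, N9: 90 each.
    N14: 120+90 = 210 > 140
    N9: 20+90 = 110 > 70
Round 2 — N14, N9 seize.
  N14 sheds 210 L/s to N17: 210 each.
    N17: 20+210 = 230 > 70
  N9 sheds 110 L/s to N17: 110 each.
    N17: 230+110 = 340 > 70
Round 3 — N17 seizes.
  N17 sheds 340 L/s: no online neighbours, lost.
No further seizures.

4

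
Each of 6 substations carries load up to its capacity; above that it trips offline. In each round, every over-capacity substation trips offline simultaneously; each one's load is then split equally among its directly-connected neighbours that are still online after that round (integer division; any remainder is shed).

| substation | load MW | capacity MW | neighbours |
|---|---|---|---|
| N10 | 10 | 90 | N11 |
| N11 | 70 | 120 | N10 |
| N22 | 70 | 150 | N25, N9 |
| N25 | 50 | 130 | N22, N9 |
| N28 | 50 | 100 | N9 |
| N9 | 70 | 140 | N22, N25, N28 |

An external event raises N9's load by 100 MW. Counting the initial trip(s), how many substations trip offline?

2

Round 1 — N9 at 170 > 140. N9 trips offline.
  N9 sheds 170 MW to N22, N25, N28: 56 each (2 lost).
    N22: 70+56 = 126 ≤ 150
    N25: 50+56 = 106 ≤ 130
    N28: 50+56 = 106 > 100
Round 2 — N28 trips offline.
  N28 sheds 106 MW: no online neighbours, lost.
No further trips.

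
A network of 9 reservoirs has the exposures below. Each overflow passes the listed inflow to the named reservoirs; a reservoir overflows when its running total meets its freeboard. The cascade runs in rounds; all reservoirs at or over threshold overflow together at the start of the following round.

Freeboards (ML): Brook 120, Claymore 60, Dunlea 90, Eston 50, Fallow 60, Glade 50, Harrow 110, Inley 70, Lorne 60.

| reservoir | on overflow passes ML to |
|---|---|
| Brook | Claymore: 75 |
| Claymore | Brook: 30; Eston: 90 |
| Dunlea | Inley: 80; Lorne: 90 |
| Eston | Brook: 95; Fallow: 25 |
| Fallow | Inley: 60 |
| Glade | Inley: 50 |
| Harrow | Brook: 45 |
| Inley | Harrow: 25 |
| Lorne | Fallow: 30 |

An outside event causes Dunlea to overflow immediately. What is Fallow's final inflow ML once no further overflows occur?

Round 1 — Dunlea overflows (initial).
  Inley: +80 → 80 ≥ 70
  Lorne: +90 → 90 ≥ 60
Round 2 — Inley, Lorne overflow.
  Fallow: +30 → 30 < 60
  Harrow: +25 → 25 < 110
No further overflows.

30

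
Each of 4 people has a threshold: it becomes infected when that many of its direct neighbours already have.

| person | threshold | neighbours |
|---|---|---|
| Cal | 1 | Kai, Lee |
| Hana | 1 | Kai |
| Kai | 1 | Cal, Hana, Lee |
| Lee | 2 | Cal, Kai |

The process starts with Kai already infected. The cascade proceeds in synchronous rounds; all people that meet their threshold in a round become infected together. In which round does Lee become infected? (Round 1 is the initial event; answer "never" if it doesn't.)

3

Round 1 — Kai becomes infected (initial).
Round 2 — checking thresholds:
  Cal: 1 of 2 neighbours ≥ 1, becomes infected.
  Hana: 1 of 1 neighbours ≥ 1, becomes infected.
  Lee: 1 of 2 neighbours < 2, not yet.
Round 3 — checking thresholds:
  Lee: 2 of 2 neighbours ≥ 2, becomes infected.
Round 4 — no new infections; cascade stops.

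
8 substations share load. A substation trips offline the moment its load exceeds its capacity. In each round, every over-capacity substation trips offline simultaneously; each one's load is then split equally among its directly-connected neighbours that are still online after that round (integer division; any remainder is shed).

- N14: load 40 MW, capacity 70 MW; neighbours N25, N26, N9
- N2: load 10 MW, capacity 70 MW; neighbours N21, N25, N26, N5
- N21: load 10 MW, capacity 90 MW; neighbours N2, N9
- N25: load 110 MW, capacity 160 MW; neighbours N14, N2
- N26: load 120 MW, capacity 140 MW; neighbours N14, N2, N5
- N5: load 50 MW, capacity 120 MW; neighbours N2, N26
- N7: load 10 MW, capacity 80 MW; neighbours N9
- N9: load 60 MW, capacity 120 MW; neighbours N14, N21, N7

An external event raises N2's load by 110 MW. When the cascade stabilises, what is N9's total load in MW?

117

Round 1 — N2 at 120 > 70. N2 trips offline.
  N2 sheds 120 MW to N21, N25, N26, N5: 30 each.
    N21: 10+30 = 40 ≤ 90
    N25: 110+30 = 140 ≤ 160
    N26: 120+30 = 150 > 140
    N5: 50+30 = 80 ≤ 120
Round 2 — N26 trips offline.
  N26 sheds 150 MW to N14, N5: 75 each.
    N14: 40+75 = 115 > 70
    N5: 80+75 = 155 > 120
Round 3 — N14, N5 trip offline.
  N14 sheds 115 MW to N25, N9: 57 each (1 lost).
    N25: 140+57 = 197 > 160
    N9: 60+57 = 117 ≤ 120
  N5 sheds 155 MW: no online neighbours, lost.
Round 4 — N25 trips offline.
  N25 sheds 197 MW: no online neighbours, lost.
No further trips.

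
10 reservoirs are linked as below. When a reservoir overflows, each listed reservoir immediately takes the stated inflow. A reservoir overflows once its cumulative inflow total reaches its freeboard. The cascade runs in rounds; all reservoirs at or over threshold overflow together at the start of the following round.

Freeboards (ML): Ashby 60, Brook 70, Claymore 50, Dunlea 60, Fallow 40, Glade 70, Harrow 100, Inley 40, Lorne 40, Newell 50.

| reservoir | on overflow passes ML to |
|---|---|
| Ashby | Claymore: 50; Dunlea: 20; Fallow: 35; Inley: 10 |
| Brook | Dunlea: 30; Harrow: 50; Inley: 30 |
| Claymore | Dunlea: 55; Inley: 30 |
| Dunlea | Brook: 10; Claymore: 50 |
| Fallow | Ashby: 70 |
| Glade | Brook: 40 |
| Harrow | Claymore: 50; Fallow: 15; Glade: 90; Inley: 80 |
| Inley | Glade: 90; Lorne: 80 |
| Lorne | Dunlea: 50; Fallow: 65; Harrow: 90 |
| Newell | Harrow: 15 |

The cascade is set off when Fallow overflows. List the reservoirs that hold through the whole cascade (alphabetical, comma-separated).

Round 1 — Fallow overflows (initial).
  Ashby: +70 → 70 ≥ 60
Round 2 — Ashby overflows.
  Claymore: +50 → 50 ≥ 50
  Dunlea: +20 → 20 < 60
  Inley: +10 → 10 < 40
Round 3 — Claymore overflows.
  Dunlea: +55 → 75 ≥ 60
  Inley: +30 → 40 ≥ 40
Round 4 — Dunlea, Inley overflow.
  Brook: +10 → 10 < 70
  Glade: +90 → 90 ≥ 70
  Lorne: +80 → 80 ≥ 40
Round 5 — Glade, Lorne overflow.
  Brook: +40 → 50 < 70
  Harrow: +90 → 90 < 100
No further overflows.

Brook, Harrow, Newell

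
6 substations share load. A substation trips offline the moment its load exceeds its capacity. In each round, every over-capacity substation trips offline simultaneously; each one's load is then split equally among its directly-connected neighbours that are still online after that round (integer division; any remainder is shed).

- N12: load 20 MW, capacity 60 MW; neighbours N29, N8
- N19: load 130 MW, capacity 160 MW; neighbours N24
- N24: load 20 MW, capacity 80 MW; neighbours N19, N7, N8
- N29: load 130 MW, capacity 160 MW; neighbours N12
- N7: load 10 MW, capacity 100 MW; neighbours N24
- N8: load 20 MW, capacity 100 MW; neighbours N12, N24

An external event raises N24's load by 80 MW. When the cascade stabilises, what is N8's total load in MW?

Round 1 — N24 at 100 > 80. N24 trips offline.
  N24 sheds 100 MW to N19, N7, N8: 33 each (1 lost).
    N19: 130+33 = 163 > 160
    N7: 10+33 = 43 ≤ 100
    N8: 20+33 = 53 ≤ 100
Round 2 — N19 trips offline.
  N19 sheds 163 MW: no online neighbours, lost.
No further trips.

53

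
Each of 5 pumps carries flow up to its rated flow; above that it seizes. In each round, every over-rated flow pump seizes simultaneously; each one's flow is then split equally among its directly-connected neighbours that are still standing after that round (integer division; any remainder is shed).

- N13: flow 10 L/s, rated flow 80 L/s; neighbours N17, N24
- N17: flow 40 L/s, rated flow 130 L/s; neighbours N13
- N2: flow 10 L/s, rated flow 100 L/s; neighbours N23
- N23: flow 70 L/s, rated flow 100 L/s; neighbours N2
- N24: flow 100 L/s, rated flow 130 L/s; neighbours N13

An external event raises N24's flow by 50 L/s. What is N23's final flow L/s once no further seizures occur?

Round 1 — N24 at 150 > 130. N24 seizes.
  N24 sheds 150 L/s to N13: 150 each.
    N13: 10+150 = 160 > 80
Round 2 — N13 seizes.
  N13 sheds 160 L/s to N17: 160 each.
    N17: 40+160 = 200 > 130
Round 3 — N17 seizes.
  N17 sheds 200 L/s: no online neighbours, lost.
No further seizures.

70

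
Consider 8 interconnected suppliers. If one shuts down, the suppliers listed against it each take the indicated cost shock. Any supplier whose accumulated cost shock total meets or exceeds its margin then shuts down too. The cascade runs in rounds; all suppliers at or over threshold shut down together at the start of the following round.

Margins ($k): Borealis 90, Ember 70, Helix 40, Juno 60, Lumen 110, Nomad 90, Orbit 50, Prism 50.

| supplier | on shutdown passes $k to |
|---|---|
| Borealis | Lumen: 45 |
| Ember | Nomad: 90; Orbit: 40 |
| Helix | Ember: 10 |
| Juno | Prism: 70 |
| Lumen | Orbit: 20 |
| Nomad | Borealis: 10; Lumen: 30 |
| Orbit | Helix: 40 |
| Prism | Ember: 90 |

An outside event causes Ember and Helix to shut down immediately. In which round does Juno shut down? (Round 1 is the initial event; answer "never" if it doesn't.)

never

Round 1 — Ember, Helix shut down (initial).
  Nomad: +90 → 90 ≥ 90
  Orbit: +40 → 40 < 50
Round 2 — Nomad shuts down.
  Borealis: +10 → 10 < 90
  Lumen: +30 → 30 < 110
No further shutdowns.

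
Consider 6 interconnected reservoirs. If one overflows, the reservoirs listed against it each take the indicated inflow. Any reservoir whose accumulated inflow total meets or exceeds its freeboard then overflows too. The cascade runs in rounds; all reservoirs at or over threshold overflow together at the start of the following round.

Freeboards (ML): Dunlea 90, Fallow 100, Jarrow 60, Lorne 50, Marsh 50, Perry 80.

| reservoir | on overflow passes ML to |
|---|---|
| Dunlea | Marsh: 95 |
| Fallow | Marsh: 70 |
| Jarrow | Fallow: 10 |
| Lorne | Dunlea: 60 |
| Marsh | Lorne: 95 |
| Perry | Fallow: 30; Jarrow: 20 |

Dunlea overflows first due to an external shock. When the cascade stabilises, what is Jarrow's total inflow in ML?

0

Round 1 — Dunlea overflows (initial).
  Marsh: +95 → 95 ≥ 50
Round 2 — Marsh overflows.
  Lorne: +95 → 95 ≥ 50
Round 3 — Lorne overflows.
No further overflows.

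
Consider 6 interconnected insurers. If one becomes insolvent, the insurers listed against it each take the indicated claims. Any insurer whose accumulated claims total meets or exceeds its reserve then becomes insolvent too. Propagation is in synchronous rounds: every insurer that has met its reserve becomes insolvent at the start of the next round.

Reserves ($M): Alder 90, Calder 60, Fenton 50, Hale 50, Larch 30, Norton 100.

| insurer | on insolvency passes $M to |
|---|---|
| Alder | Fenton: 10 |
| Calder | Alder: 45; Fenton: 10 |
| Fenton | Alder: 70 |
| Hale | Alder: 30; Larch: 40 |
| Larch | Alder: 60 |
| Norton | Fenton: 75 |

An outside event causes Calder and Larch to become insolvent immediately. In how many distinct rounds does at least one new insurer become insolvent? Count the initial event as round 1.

2

Round 1 — Calder, Larch become insolvent (initial).
  Alder: +45+60 → 105 ≥ 90
  Fenton: +10 → 10 < 50
Round 2 — Alder becomes insolvent.
  Fenton: +10 → 20 < 50
No further insolvencies.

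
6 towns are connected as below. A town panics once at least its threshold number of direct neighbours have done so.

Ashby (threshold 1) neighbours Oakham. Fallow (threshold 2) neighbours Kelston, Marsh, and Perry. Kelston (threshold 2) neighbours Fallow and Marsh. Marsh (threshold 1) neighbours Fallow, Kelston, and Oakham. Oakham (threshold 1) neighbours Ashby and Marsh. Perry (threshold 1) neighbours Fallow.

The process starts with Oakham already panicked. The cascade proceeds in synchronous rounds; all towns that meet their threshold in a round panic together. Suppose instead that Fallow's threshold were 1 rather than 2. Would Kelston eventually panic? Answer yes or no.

With Fallow's threshold at 1:
Round 1 — Oakham panics (initial).
Round 2 — checking thresholds:
  Ashby: 1 of 1 neighbours ≥ 1, panics.
  Marsh: 1 of 3 neighbours ≥ 1, panics.
Round 3 — checking thresholds:
  Fallow: 1 of 3 neighbours ≥ 1, panics.
  Kelston: 1 of 2 neighbours < 2, below threshold.
Round 4 — checking thresholds:
  Kelston: 2 of 2 neighbours ≥ 2, panics.
  Perry: 1 of 1 neighbours ≥ 1, panics.
Round 5 — no new panics; cascade stops.

yes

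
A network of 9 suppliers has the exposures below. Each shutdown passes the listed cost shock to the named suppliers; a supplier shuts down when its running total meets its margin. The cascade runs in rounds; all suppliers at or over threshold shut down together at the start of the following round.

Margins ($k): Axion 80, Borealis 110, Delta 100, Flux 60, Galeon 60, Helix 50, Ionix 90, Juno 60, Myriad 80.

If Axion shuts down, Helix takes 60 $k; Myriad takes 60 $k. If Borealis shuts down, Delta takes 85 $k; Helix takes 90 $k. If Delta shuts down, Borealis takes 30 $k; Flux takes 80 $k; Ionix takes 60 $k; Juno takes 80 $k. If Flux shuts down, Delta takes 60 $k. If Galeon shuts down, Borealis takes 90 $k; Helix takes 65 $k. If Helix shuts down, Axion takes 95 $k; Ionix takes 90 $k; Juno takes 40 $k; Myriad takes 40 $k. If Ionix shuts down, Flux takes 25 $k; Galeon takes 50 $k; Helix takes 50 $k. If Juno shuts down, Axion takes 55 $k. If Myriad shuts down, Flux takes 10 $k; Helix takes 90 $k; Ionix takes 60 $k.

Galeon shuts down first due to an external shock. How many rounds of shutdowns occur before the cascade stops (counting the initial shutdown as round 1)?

4

Round 1 — Galeon shuts down (initial).
  Borealis: +90 → 90 < 110
  Helix: +65 → 65 ≥ 50
Round 2 — Helix shuts down.
  Axion: +95 → 95 ≥ 80
  Ionix: +90 → 90 ≥ 90
  Juno: +40 → 40 < 60
  Myriad: +40 → 40 < 80
Round 3 — Axion, Ionix shut down.
  Flux: +25 → 25 < 60
  Myriad: +60 → 100 ≥ 80
Round 4 — Myriad shuts down.
  Flux: +10 → 35 < 60
No further shutdowns.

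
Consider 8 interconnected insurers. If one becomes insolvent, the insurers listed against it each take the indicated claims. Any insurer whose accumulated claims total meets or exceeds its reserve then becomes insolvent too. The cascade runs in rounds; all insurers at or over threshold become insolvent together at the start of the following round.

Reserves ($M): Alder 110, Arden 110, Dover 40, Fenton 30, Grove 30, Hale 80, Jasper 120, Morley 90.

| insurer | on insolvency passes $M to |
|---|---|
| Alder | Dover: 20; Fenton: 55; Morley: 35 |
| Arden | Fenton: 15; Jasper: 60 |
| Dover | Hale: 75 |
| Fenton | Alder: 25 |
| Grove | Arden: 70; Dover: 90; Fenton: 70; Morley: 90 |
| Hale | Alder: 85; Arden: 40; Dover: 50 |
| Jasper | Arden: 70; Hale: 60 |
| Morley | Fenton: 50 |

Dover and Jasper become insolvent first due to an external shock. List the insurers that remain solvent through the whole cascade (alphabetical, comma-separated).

Round 1 — Dover, Jasper become insolvent (initial).
  Arden: +70 → 70 < 110
  Hale: +75+60 → 135 ≥ 80
Round 2 — Hale becomes insolvent.
  Alder: +85 → 85 < 110
  Arden: +40 → 110 ≥ 110
Round 3 — Arden becomes insolvent.
  Fenton: +15 → 15 < 30
No further insolvencies.

Alder, Fenton, Grove, Morley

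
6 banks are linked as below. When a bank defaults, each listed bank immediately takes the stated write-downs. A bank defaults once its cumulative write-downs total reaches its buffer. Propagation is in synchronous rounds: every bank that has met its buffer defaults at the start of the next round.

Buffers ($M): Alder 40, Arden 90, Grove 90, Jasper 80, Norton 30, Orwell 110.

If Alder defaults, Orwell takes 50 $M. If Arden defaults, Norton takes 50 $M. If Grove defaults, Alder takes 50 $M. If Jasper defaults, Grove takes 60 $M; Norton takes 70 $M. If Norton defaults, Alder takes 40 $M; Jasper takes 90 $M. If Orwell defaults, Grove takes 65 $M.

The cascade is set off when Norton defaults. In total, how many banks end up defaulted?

Round 1 — Norton defaults (initial).
  Alder: +40 → 40 ≥ 40
  Jasper: +90 → 90 ≥ 80
Round 2 — Alder, Jasper default.
  Grove: +60 → 60 < 90
  Orwell: +50 → 50 < 110
No further defaults.

3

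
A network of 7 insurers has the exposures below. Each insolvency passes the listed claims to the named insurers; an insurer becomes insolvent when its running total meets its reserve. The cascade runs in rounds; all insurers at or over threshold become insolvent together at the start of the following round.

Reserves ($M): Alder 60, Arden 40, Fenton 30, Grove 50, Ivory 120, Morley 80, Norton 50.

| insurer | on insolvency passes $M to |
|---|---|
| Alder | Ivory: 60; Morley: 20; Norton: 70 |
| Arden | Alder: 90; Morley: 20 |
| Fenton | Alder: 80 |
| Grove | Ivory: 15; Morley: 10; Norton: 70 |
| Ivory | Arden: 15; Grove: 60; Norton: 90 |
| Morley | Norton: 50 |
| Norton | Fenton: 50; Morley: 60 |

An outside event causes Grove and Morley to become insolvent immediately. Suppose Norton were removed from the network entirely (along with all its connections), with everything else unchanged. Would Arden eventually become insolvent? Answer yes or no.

no

With Norton removed:
Round 1 — Grove, Morley become insolvent (initial).
  Ivory: +15 → 15 < 120
No further insolvencies.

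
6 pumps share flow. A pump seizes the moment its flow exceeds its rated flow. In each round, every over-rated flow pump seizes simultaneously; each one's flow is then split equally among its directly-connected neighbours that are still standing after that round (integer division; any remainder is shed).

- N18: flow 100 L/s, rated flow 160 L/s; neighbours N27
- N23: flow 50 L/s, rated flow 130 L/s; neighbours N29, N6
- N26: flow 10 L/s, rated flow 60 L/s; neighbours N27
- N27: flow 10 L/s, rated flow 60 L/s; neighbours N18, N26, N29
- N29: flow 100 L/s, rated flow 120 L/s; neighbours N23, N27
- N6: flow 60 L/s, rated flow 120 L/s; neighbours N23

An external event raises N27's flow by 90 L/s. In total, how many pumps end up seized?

Round 1 — N27 at 100 > 60. N27 seizes.
  N27 sheds 100 L/s to N18, N26, N29: 33 each (1 lost).
    N18: 100+33 = 133 ≤ 160
    N26: 10+33 = 43 ≤ 60
    N29: 100+33 = 133 > 120
Round 2 — N29 seizes.
  N29 sheds 133 L/s to N23: 133 each.
    N23: 50+133 = 183 > 130
Round 3 — N23 seizes.
  N23 sheds 183 L/s to N6: 183 each.
    N6: 60+183 = 243 > 120
Round 4 — N6 seizes.
  N6 sheds 243 L/s: no online neighbours, lost.
No further seizures.

4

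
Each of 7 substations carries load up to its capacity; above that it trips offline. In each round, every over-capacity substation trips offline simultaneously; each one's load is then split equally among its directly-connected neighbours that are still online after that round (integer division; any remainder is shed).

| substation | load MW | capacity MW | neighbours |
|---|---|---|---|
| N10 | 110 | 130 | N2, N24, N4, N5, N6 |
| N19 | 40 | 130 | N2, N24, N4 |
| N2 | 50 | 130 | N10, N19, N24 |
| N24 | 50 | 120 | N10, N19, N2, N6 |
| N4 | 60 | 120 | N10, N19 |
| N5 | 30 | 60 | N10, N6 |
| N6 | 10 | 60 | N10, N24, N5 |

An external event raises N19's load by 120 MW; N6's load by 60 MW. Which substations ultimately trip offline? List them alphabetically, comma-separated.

Round 1 — N19 at 160 > 130; N6 at 70 > 60. N19, N6 trip offline.
  N19 sheds 160 MW to N2, N24, N4: 53 each (1 lost).
    N2: 50+53 = 103 ≤ 130
    N24: 50+53 = 103 ≤ 120
    N4: 60+53 = 113 ≤ 120
  N6 sheds 70 MW to N10, N24, N5: 23 each (1 lost).
    N10: 110+23 = 133 > 130
    N24: 103+23 = 126 > 120
    N5: 30+23 = 53 ≤ 60
Round 2 — N10, N24 trip offline.
  N10 sheds 133 MW to N2, N4, N5: 44 each (1 lost).
    N2: 103+44 = 147 > 130
    N4: 113+44 = 157 > 120
    N5: 53+44 = 97 > 60
  N24 sheds 126 MW to N2: 126 each.
    N2: 147+126 = 273 > 130
Round 3 — N2, N4, N5 trip offline.
  N2 sheds 273 MW: no online neighbours, lost.
  N4 sheds 157 MW: no online neighbours, lost.
  N5 sheds 97 MW: no online neighbours, lost.
No further trips.

N10, N19, N2, N24, N4, N5, N6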